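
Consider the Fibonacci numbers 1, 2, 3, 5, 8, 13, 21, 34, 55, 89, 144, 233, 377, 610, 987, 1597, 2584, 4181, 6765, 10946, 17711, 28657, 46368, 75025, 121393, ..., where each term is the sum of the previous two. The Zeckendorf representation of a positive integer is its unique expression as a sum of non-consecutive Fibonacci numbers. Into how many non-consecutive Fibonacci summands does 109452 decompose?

Greedy algorithm:
take 75025 (≤ 109452); 109452 − 75025 = 34427
take 28657 (≤ 34427); 34427 − 28657 = 5770
take 4181 (≤ 5770); 5770 − 4181 = 1589
take 987 (≤ 1589); 1589 − 987 = 602
take 377 (≤ 602); 602 − 377 = 225
take 144 (≤ 225); 225 − 144 = 81
take 55 (≤ 81); 81 − 55 = 26
take 21 (≤ 26); 26 − 21 = 5
take 5 (≤ 5); 5 − 5 = 0
109452 = 75025 + 28657 + 4181 + 987 + 377 + 144 + 55 + 21 + 5, which has 9 terms.

9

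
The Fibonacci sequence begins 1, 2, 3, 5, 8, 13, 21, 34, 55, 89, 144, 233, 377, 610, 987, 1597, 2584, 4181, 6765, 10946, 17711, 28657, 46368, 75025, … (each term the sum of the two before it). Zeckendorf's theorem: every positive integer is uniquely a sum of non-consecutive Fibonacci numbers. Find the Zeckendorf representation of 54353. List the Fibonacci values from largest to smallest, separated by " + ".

46368 + 6765 + 987 + 233

46368 ≤ 54353 < 75025, so take 46368; remainder 7985
6765 ≤ 7985 < 10946, so take 6765; remainder 1220
987 ≤ 1220 < 1597, so take 987; remainder 233
233 ≤ 233 < 377, so take 233; remainder 0
So 54353 = 46368 + 6765 + 987 + 233, with no two terms consecutive in the sequence.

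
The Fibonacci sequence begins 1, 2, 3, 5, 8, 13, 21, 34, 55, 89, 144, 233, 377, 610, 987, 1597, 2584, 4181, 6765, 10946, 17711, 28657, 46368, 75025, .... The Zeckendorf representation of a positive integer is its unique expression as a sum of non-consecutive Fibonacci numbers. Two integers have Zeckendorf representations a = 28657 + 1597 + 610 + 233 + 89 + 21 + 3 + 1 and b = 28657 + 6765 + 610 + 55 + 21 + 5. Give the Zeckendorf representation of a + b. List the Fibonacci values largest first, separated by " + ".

The two numbers are 31211 and 36113, so their sum is 67324.
subtract 46368 from 67324: 20956 remains
subtract 17711 from 20956: 3245 remains
subtract 2584 from 3245: 661 remains
subtract 610 from 661: 51 remains
subtract 34 from 51: 17 remains
subtract 13 from 17: 4 remains
subtract 3 from 4: 1 remains
subtract 1 from 1: 0 remains

46368 + 17711 + 2584 + 610 + 34 + 13 + 3 + 1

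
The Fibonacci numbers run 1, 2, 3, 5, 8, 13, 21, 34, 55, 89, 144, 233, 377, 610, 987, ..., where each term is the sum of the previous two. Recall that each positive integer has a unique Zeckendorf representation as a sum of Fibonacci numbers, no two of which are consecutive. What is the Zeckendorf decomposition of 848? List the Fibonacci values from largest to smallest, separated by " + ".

subtract 610 from 848: 238 remains
subtract 233 from 238: 5 remains
subtract 5 from 5: 0 remains
So 848 = 610 + 233 + 5, with no two terms consecutive in the sequence.

610 + 233 + 5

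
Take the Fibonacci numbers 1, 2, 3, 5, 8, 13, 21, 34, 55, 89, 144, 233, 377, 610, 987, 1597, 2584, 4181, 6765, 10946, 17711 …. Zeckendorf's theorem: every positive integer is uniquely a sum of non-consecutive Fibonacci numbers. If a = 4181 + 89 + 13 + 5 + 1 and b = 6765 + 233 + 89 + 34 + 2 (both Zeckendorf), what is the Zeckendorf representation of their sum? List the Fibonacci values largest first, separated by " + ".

10946 + 377 + 89

The two numbers are 4289 and 7123, so their sum is 11412.
11412: greatest Fibonacci not exceeding it is 10946, leaving 466
466: greatest Fibonacci not exceeding it is 377, leaving 89
89: greatest Fibonacci not exceeding it is 89, leaving 0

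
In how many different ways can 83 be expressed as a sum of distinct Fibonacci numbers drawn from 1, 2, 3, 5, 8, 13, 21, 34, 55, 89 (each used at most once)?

3

Each representation comes from the Zeckendorf form by replacing some F_k with F_{k−1} + F_{k−2} where possible.
83 = 55+21+5+2 = 55+13+8+5+2 = 34+21+13+8+5+2 — 3 representations.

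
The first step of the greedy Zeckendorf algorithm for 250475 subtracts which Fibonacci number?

196418

196418 ≤ 250475 < 317811, so the largest Fibonacci number not exceeding 250475 is 196418.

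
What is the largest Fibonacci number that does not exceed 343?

233

233 ≤ 343 < 377, so the largest Fibonacci number not exceeding 343 is 233.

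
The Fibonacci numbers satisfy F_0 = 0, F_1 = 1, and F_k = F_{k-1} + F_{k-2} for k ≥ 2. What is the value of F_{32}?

2178309

Iterating the recurrence up to F_{25} = 75025 and F_{24} = 46368:
F_{26} = F_{25} + F_{24} = 75025 + 46368 = 121393
F_{27} = F_{26} + F_{25} = 121393 + 75025 = 196418
F_{28} = F_{27} + F_{26} = 196418 + 121393 = 317811
F_{29} = F_{28} + F_{27} = 317811 + 196418 = 514229
F_{30} = F_{29} + F_{28} = 514229 + 317811 = 832040
F_{31} = F_{30} + F_{29} = 832040 + 514229 = 1346269
F_{32} = F_{31} + F_{30} = 1346269 + 832040 = 2178309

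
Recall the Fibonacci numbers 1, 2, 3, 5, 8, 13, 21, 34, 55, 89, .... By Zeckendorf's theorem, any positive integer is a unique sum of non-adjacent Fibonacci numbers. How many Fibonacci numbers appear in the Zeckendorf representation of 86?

largest Fibonacci ≤ 86 is 55; 86 − 55 = 31
largest Fibonacci ≤ 31 is 21; 31 − 21 = 10
largest Fibonacci ≤ 10 is 8; 10 − 8 = 2
largest Fibonacci ≤ 2 is 2; 2 − 2 = 0
86 = 55 + 21 + 8 + 2, which has 4 terms.

4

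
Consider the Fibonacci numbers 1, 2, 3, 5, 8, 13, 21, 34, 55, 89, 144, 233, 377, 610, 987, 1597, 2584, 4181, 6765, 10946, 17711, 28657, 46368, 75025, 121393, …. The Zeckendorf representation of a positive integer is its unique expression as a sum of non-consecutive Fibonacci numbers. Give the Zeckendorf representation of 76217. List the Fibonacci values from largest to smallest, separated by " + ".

75025 + 987 + 144 + 55 + 5 + 1

Greedy algorithm:
subtract 75025 from 76217: 1192 remains
subtract 987 from 1192: 205 remains
subtract 144 from 205: 61 remains
subtract 55 from 61: 6 remains
subtract 5 from 6: 1 remains
subtract 1 from 1: 0 remains
So 76217 = 75025 + 987 + 144 + 55 + 5 + 1, with no two terms consecutive in the sequence.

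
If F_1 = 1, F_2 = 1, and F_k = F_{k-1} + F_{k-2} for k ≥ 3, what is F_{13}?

Iterating the recurrence up to F_{6} = 8 and F_{5} = 5:
F_{7} = F_{6} + F_{5} = 8 + 5 = 13
F_{8} = F_{7} + F_{6} = 13 + 8 = 21
F_{9} = F_{8} + F_{7} = 21 + 13 = 34
F_{10} = F_{9} + F_{8} = 34 + 21 = 55
F_{11} = F_{10} + F_{9} = 55 + 34 = 89
F_{12} = F_{11} + F_{10} = 89 + 55 = 144
F_{13} = F_{12} + F_{11} = 144 + 89 = 233

233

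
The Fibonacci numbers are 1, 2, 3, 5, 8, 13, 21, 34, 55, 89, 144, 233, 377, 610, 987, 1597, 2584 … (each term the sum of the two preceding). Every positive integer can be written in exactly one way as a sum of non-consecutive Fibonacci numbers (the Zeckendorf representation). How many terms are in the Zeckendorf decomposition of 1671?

take 1597 (≤ 1671); 1671 − 1597 = 74
take 55 (≤ 74); 74 − 55 = 19
take 13 (≤ 19); 19 − 13 = 6
take 5 (≤ 6); 6 − 5 = 1
take 1 (≤ 1); 1 − 1 = 0
1671 = 1597 + 55 + 13 + 5 + 1, which has 5 terms.

5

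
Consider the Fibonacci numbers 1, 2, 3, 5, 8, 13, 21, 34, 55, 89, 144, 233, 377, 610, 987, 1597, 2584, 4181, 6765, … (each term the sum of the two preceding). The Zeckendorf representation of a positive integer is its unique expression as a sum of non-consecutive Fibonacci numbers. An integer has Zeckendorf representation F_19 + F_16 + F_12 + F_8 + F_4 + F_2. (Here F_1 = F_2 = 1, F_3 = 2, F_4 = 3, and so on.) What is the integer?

F_19 + F_16 + F_12 + F_8 + F_4 + F_2 = 4181 + 987 + 144 + 21 + 3 + 1 = 5337.

5337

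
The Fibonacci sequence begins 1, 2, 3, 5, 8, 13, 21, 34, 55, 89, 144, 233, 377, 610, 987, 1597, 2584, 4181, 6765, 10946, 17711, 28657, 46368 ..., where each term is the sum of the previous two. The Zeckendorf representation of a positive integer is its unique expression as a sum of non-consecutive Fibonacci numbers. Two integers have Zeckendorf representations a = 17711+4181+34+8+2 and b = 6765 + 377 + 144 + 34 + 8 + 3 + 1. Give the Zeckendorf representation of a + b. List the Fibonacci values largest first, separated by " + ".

28657 + 610 + 1

The two numbers are 21936 and 7332, so their sum is 29268.
28657 ≤ 29268 < 46368, so take 28657; remainder 611
610 ≤ 611 < 987, so take 610; remainder 1
1 ≤ 1 < 2, so take 1; remainder 0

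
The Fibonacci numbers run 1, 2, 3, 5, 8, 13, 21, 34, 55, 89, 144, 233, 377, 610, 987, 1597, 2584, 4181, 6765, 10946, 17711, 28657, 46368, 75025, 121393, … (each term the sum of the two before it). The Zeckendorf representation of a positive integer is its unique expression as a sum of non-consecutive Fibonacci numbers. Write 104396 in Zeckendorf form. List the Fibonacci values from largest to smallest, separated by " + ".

take 75025 (≤ 104396); 104396 − 75025 = 29371
take 28657 (≤ 29371); 29371 − 28657 = 714
take 610 (≤ 714); 714 − 610 = 104
take 89 (≤ 104); 104 − 89 = 15
take 13 (≤ 15); 15 − 13 = 2
take 2 (≤ 2); 2 − 2 = 0
So 104396 = 75025 + 28657 + 610 + 89 + 13 + 2, with no two terms consecutive in the sequence.

75025 + 28657 + 610 + 89 + 13 + 2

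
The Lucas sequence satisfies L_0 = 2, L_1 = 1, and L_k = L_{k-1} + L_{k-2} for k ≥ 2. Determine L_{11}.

Iterating the recurrence up to L_{7} = 29 and L_{6} = 18:
L_{8} = L_{7} + L_{6} = 29 + 18 = 47
L_{9} = L_{8} + L_{7} = 47 + 29 = 76
L_{10} = L_{9} + L_{8} = 76 + 47 = 123
L_{11} = L_{10} + L_{9} = 123 + 76 = 199

199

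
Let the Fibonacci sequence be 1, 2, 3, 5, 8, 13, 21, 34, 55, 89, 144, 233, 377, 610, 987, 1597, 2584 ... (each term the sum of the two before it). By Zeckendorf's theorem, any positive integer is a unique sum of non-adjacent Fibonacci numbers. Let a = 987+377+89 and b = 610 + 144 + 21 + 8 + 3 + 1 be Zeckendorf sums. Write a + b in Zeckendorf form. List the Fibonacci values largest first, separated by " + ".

The two numbers are 1453 and 787, so their sum is 2240.
subtract 1597 from 2240: 643 remains
subtract 610 from 643: 33 remains
subtract 21 from 33: 12 remains
subtract 8 from 12: 4 remains
subtract 3 from 4: 1 remains
subtract 1 from 1: 0 remains

1597 + 610 + 21 + 8 + 3 + 1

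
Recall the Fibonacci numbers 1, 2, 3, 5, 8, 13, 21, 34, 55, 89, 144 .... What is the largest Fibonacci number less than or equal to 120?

89

89 ≤ 120 < 144, so the largest Fibonacci number not exceeding 120 is 89.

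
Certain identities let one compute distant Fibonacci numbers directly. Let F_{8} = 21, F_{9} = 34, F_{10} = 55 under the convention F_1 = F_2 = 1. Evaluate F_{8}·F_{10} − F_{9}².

21·55 − 34² = 1155 − 1156 = -1. (Cassini's identity: F_{k−1}F_{k+1} − F_k² = (−1)^k.)

-1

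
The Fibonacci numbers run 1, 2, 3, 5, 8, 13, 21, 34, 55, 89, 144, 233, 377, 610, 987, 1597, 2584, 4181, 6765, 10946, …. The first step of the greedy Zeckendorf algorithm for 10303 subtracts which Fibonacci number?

6765 ≤ 10303 < 10946, so the largest Fibonacci number not exceeding 10303 is 6765.

6765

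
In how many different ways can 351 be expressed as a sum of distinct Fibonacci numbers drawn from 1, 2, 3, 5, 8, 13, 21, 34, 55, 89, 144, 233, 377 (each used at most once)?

15

Starting from the Zeckendorf form and repeatedly splitting a term F_k into F_{k−1} + F_{k−2} (when neither is already used) reaches every representation.
351 = 233+89+21+8 = 233+89+21+5+3 = 233+55+34+21+8 = … (12 more), for 15 in all.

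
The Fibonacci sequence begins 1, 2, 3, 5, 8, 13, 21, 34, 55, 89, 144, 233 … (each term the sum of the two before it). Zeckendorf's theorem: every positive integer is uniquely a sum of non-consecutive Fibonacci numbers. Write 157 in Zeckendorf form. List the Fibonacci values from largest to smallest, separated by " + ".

144 + 13

subtract 144 from 157: 13 remains
subtract 13 from 13: 0 remains
So 157 = 144 + 13, with no two terms consecutive in the sequence.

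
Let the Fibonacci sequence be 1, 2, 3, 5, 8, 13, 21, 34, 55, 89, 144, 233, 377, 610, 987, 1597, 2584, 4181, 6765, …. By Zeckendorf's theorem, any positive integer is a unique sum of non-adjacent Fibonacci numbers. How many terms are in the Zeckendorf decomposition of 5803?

5

take 4181 (≤ 5803); 5803 − 4181 = 1622
take 1597 (≤ 1622); 1622 − 1597 = 25
take 21 (≤ 25); 25 − 21 = 4
take 3 (≤ 4); 4 − 3 = 1
take 1 (≤ 1); 1 − 1 = 0
5803 = 4181 + 1597 + 21 + 3 + 1, which has 5 terms.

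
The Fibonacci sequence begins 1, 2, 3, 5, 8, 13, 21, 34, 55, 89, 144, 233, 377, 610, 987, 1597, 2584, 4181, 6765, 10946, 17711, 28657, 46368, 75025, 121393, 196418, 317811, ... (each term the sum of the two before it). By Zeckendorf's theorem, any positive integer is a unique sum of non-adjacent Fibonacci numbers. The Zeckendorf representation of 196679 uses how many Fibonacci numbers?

subtract 196418 from 196679: 261 remains
subtract 233 from 261: 28 remains
subtract 21 from 28: 7 remains
subtract 5 from 7: 2 remains
subtract 2 from 2: 0 remains
196679 = 196418 + 233 + 21 + 5 + 2, which has 5 terms.

5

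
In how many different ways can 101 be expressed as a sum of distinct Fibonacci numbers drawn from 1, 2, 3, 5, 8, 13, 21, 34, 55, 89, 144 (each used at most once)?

Each representation comes from the Zeckendorf form by replacing some F_k with F_{k−1} + F_{k−2} where possible.
101 = 89+8+3+1 = 55+34+8+3+1 = 55+21+13+8+3+1 — 3 representations.

3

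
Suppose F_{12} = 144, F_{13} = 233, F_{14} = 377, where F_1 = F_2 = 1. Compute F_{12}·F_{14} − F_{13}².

144·377 − 233² = 54288 − 54289 = -1. (Cassini's identity: F_{k−1}F_{k+1} − F_k² = (−1)^k.)

-1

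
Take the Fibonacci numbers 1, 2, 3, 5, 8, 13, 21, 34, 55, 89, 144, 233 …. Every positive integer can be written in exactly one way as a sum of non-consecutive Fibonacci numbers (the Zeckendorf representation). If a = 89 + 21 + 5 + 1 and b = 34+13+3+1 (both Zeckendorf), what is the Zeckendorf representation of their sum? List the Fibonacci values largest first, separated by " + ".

144 + 21 + 2

The two numbers are 116 and 51, so their sum is 167.
Repeatedly subtract the largest Fibonacci number that fits:
167: greatest Fibonacci not exceeding it is 144, leaving 23
23: greatest Fibonacci not exceeding it is 21, leaving 2
2: greatest Fibonacci not exceeding it is 2, leaving 0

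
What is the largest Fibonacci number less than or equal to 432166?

317811

317811 ≤ 432166 < 514229, so the largest Fibonacci number not exceeding 432166 is 317811.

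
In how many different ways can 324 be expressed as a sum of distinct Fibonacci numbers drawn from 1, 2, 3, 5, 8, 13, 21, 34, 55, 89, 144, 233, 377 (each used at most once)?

Starting from the Zeckendorf form and repeatedly splitting a term F_k into F_{k−1} + F_{k−2} (when neither is already used) reaches every representation.
324 = 233+89+2 = 233+55+34+2 = 233+55+21+13+2 = 144+89+55+34+2 = … (3 more), for 7 in all.

7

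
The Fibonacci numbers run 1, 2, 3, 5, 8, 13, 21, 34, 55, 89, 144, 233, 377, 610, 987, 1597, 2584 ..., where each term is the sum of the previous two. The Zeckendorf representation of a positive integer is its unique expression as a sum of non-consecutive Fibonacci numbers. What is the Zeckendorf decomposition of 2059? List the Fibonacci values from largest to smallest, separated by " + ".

largest Fibonacci ≤ 2059 is 1597; 2059 − 1597 = 462
largest Fibonacci ≤ 462 is 377; 462 − 377 = 85
largest Fibonacci ≤ 85 is 55; 85 − 55 = 30
largest Fibonacci ≤ 30 is 21; 30 − 21 = 9
largest Fibonacci ≤ 9 is 8; 9 − 8 = 1
largest Fibonacci ≤ 1 is 1; 1 − 1 = 0
So 2059 = 1597 + 377 + 55 + 21 + 8 + 1, with no two terms consecutive in the sequence.

1597 + 377 + 55 + 21 + 8 + 1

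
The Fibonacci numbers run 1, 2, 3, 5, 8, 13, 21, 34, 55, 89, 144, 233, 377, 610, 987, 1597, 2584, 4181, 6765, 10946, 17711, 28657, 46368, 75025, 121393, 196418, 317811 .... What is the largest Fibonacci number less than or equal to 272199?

196418 ≤ 272199 < 317811, so the largest Fibonacci number not exceeding 272199 is 196418.

196418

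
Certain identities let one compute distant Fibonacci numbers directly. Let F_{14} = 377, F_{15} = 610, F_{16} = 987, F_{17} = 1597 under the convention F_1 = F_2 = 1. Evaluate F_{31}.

By the addition formula F_{m+n} = F_m F_{n+1} + F_{m−1} F_n with m=17, n=14: F_{31} = 1597·610 + 987·377 = 974170 + 372099 = 1346269.

1346269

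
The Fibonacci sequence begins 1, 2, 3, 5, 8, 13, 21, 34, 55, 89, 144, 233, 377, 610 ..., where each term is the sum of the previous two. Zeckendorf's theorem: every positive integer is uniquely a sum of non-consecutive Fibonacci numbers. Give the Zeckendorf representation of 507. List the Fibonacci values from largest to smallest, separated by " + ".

377 + 89 + 34 + 5 + 2

507 − 377 = 130
130 − 89 = 41
41 − 34 = 7
7 − 5 = 2
2 − 2 = 0
So 507 = 377 + 89 + 34 + 5 + 2, with no two terms consecutive in the sequence.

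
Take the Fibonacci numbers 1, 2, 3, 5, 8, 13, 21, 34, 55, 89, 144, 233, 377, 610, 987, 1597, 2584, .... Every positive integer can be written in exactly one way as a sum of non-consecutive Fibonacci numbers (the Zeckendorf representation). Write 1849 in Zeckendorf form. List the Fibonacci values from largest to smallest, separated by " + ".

subtract 1597 from 1849: 252 remains
subtract 233 from 252: 19 remains
subtract 13 from 19: 6 remains
subtract 5 from 6: 1 remains
subtract 1 from 1: 0 remains
So 1849 = 1597 + 233 + 13 + 5 + 1, with no two terms consecutive in the sequence.

1597 + 233 + 13 + 5 + 1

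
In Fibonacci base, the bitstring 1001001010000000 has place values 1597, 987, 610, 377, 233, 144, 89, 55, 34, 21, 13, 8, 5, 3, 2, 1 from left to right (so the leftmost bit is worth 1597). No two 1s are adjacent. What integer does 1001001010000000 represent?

2097

Summing the place values of the 1 bits: 1597 + 377 + 89 + 34 = 2097.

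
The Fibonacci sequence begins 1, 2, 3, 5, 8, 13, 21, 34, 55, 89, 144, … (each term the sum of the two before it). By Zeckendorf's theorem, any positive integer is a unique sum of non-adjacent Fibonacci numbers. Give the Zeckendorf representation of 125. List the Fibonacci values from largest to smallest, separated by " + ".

Greedily peel off the largest Fibonacci term at each step:
take 89 (≤ 125); 125 − 89 = 36
take 34 (≤ 36); 36 − 34 = 2
take 2 (≤ 2); 2 − 2 = 0
So 125 = 89 + 34 + 2, with no two terms consecutive in the sequence.

89 + 34 + 2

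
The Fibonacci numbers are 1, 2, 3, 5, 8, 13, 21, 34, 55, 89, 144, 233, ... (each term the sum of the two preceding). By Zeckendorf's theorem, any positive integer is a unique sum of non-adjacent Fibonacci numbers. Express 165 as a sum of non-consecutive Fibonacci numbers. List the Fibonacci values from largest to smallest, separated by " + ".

subtract 144 from 165: 21 remains
subtract 21 from 21: 0 remains
So 165 = 144 + 21, with no two terms consecutive in the sequence.

144 + 21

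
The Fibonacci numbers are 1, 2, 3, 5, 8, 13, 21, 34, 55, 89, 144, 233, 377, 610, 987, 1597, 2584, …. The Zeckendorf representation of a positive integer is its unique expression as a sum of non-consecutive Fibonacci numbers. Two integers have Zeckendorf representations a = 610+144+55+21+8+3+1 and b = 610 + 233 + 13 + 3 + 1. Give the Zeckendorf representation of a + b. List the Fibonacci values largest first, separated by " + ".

The two numbers are 842 and 860, so their sum is 1702.
largest Fibonacci ≤ 1702 is 1597; 1702 − 1597 = 105
largest Fibonacci ≤ 105 is 89; 105 − 89 = 16
largest Fibonacci ≤ 16 is 13; 16 − 13 = 3
largest Fibonacci ≤ 3 is 3; 3 − 3 = 0

1597 + 89 + 13 + 3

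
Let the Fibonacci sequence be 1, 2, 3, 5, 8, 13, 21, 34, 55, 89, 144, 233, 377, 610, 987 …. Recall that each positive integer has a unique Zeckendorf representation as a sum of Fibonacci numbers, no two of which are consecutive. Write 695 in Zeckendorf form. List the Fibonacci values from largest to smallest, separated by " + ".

610 + 55 + 21 + 8 + 1

largest Fibonacci ≤ 695 is 610; 695 − 610 = 85
largest Fibonacci ≤ 85 is 55; 85 − 55 = 30
largest Fibonacci ≤ 30 is 21; 30 − 21 = 9
largest Fibonacci ≤ 9 is 8; 9 − 8 = 1
largest Fibonacci ≤ 1 is 1; 1 − 1 = 0
So 695 = 610 + 55 + 21 + 8 + 1, with no two terms consecutive in the sequence.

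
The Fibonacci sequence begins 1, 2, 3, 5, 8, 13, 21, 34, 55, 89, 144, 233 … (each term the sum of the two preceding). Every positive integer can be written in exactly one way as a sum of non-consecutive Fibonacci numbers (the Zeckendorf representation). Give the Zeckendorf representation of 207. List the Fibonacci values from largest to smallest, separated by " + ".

144 + 55 + 8

take 144 (≤ 207); 207 − 144 = 63
take 55 (≤ 63); 63 − 55 = 8
take 8 (≤ 8); 8 − 8 = 0
So 207 = 144 + 55 + 8, with no two terms consecutive in the sequence.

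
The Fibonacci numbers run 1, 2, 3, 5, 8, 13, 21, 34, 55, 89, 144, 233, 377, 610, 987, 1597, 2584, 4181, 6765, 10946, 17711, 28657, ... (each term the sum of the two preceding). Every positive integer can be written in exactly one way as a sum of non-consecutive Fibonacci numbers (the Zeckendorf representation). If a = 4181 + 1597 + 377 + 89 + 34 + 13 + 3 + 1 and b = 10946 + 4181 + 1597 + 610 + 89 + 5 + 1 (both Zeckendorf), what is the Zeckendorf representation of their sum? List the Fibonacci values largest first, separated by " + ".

17711 + 4181 + 1597 + 233 + 2

The two numbers are 6295 and 17429, so their sum is 23724.
23724: greatest Fibonacci not exceeding it is 17711, leaving 6013
6013: greatest Fibonacci not exceeding it is 4181, leaving 1832
1832: greatest Fibonacci not exceeding it is 1597, leaving 235
235: greatest Fibonacci not exceeding it is 233, leaving 2
2: greatest Fibonacci not exceeding it is 2, leaving 0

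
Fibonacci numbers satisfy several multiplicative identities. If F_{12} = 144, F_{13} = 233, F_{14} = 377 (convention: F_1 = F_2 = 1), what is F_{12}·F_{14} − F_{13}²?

-1

144·377 − 233² = 54288 − 54289 = -1. (Cassini's identity: F_{k−1}F_{k+1} − F_k² = (−1)^k.)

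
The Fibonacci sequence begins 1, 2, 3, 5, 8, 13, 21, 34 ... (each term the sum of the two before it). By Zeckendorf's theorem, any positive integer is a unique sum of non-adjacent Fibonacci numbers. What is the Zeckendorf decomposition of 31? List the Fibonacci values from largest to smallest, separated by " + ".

21 + 8 + 2

Greedily peel off the largest Fibonacci term at each step:
subtract 21 from 31: 10 remains
subtract 8 from 10: 2 remains
subtract 2 from 2: 0 remains
So 31 = 21 + 8 + 2, with no two terms consecutive in the sequence.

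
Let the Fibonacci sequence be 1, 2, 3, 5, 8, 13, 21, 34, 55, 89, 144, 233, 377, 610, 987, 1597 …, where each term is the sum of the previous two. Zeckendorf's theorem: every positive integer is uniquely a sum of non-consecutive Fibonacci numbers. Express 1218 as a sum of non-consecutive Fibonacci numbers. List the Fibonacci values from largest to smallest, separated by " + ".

Repeatedly subtract the largest Fibonacci number that fits:
1218 − 987 = 231
231 − 144 = 87
87 − 55 = 32
32 − 21 = 11
11 − 8 = 3
3 − 3 = 0
So 1218 = 987 + 144 + 55 + 21 + 8 + 3, with no two terms consecutive in the sequence.

987 + 144 + 55 + 21 + 8 + 3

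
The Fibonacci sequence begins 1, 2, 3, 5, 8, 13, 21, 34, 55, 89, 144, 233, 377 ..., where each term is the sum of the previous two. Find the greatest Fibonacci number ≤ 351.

233 ≤ 351 < 377, so the largest Fibonacci number not exceeding 351 is 233.

233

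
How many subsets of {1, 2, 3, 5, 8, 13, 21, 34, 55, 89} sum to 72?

4

Each representation comes from the Zeckendorf form by replacing some F_k with F_{k−1} + F_{k−2} where possible.
72 = 55+13+3+1 = 55+8+5+3+1 = 34+21+13+3+1 = … (1 more), for 4 in all.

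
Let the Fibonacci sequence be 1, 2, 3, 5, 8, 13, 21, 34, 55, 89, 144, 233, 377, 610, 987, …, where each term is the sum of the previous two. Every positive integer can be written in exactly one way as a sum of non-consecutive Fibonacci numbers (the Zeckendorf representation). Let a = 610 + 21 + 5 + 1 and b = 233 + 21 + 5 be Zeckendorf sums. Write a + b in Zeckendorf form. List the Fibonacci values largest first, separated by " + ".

610 + 233 + 34 + 13 + 5 + 1

The two numbers are 637 and 259, so their sum is 896.
896 − 610 = 286
286 − 233 = 53
53 − 34 = 19
19 − 13 = 6
6 − 5 = 1
1 − 1 = 0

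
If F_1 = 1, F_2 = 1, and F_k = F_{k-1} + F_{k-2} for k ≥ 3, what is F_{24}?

Iterating the recurrence up to F_{18} = 2584 and F_{17} = 1597:
F_{19} = F_{18} + F_{17} = 2584 + 1597 = 4181
F_{20} = F_{19} + F_{18} = 4181 + 2584 = 6765
F_{21} = F_{20} + F_{19} = 6765 + 4181 = 10946
F_{22} = F_{21} + F_{20} = 10946 + 6765 = 17711
F_{23} = F_{22} + F_{21} = 17711 + 10946 = 28657
F_{24} = F_{23} + F_{22} = 28657 + 17711 = 46368

46368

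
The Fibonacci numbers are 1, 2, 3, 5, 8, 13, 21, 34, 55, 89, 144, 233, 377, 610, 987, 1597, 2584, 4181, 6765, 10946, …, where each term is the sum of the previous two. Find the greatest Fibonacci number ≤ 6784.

6765

6765 ≤ 6784 < 10946, so the largest Fibonacci number not exceeding 6784 is 6765.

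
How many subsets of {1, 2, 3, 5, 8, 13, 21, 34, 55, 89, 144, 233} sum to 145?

5

Each representation comes from the Zeckendorf form by replacing some F_k with F_{k−1} + F_{k−2} where possible.
145 = 144+1 = 89+55+1 = 89+34+21+1 = … (2 more), for 5 in all.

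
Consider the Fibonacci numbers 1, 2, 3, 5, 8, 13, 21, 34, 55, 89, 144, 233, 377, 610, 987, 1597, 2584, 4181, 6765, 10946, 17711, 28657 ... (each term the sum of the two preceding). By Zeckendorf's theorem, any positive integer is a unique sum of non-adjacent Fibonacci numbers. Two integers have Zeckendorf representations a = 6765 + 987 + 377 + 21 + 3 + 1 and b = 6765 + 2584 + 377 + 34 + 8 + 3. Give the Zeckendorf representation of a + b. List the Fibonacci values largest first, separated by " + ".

The two numbers are 8154 and 9771, so their sum is 17925.
17925 − 17711 = 214
214 − 144 = 70
70 − 55 = 15
15 − 13 = 2
2 − 2 = 0

17711 + 144 + 55 + 13 + 2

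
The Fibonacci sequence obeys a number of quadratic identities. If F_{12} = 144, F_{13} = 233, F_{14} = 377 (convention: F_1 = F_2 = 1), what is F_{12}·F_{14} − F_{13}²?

144·377 − 233² = 54288 − 54289 = -1. (Cassini's identity: F_{k−1}F_{k+1} − F_k² = (−1)^k.)

-1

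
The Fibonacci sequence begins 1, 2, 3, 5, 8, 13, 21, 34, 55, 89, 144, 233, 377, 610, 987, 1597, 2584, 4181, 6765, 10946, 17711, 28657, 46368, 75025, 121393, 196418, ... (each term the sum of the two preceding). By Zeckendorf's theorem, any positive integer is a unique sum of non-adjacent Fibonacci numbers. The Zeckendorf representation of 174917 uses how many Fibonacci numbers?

6

Greedy algorithm:
174917 − 121393 = 53524
53524 − 46368 = 7156
7156 − 6765 = 391
391 − 377 = 14
14 − 13 = 1
1 − 1 = 0
174917 = 121393 + 46368 + 6765 + 377 + 13 + 1, which has 6 terms.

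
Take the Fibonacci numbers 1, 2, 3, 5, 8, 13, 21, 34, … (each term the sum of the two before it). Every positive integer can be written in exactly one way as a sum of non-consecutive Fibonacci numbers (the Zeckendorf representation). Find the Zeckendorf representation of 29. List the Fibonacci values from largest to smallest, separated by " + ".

21 + 8

subtract 21 from 29: 8 remains
subtract 8 from 8: 0 remains
So 29 = 21 + 8, with no two terms consecutive in the sequence.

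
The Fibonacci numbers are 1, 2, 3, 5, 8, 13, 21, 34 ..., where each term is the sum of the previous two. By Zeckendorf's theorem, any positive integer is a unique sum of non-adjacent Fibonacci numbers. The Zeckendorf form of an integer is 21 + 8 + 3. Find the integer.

21 + 8 + 3 = 32.

32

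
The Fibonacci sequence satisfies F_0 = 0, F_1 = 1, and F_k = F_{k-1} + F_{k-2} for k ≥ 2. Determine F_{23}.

Iterating the recurrence up to F_{19} = 4181 and F_{18} = 2584:
F_{20} = F_{19} + F_{18} = 4181 + 2584 = 6765
F_{21} = F_{20} + F_{19} = 6765 + 4181 = 10946
F_{22} = F_{21} + F_{20} = 10946 + 6765 = 17711
F_{23} = F_{22} + F_{21} = 17711 + 10946 = 28657

28657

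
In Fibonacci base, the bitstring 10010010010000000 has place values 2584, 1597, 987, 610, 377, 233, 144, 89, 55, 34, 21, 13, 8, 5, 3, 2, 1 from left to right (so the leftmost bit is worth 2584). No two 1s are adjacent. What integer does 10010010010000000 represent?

Summing the place values of the 1 bits: 2584 + 610 + 144 + 34 = 3372.

3372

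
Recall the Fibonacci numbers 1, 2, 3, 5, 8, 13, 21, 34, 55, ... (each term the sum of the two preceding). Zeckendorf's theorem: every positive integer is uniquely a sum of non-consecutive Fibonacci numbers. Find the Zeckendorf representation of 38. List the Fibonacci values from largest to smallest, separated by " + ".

Greedy algorithm:
take 34 (≤ 38); 38 − 34 = 4
take 3 (≤ 4); 4 − 3 = 1
take 1 (≤ 1); 1 − 1 = 0
So 38 = 34 + 3 + 1, with no two terms consecutive in the sequence.

34 + 3 + 1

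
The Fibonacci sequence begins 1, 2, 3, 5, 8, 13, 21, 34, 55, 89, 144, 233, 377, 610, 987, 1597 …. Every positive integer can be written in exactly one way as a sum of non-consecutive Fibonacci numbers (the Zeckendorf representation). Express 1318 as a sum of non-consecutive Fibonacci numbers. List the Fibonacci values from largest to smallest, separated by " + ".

987 + 233 + 89 + 8 + 1

take 987 (≤ 1318); 1318 − 987 = 331
take 233 (≤ 331); 331 − 233 = 98
take 89 (≤ 98); 98 − 89 = 9
take 8 (≤ 9); 9 − 8 = 1
take 1 (≤ 1); 1 − 1 = 0
So 1318 = 987 + 233 + 89 + 8 + 1, with no two terms consecutive in the sequence.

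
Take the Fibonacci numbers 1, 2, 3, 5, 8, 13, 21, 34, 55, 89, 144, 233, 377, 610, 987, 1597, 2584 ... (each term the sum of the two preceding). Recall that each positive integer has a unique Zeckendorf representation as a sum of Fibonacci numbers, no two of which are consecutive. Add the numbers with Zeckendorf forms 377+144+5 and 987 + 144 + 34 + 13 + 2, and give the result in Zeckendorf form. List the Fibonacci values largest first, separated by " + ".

The two numbers are 526 and 1180, so their sum is 1706.
subtract 1597 from 1706: 109 remains
subtract 89 from 109: 20 remains
subtract 13 from 20: 7 remains
subtract 5 from 7: 2 remains
subtract 2 from 2: 0 remains

1597 + 89 + 13 + 5 + 2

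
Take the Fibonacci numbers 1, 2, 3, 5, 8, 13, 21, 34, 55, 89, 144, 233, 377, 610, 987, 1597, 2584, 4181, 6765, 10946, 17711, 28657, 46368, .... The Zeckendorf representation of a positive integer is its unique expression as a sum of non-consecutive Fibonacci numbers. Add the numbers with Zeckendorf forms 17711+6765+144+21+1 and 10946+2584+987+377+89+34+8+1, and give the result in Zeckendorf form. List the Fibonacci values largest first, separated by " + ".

28657 + 10946 + 55 + 8 + 2

The two numbers are 24642 and 15026, so their sum is 39668.
Repeatedly subtract the largest Fibonacci number that fits:
39668: greatest Fibonacci not exceeding it is 28657, leaving 11011
11011: greatest Fibonacci not exceeding it is 10946, leaving 65
65: greatest Fibonacci not exceeding it is 55, leaving 10
10: greatest Fibonacci not exceeding it is 8, leaving 2
2: greatest Fibonacci not exceeding it is 2, leaving 0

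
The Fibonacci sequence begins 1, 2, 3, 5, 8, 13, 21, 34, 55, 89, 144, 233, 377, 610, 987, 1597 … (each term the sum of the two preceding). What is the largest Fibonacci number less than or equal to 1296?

987 ≤ 1296 < 1597, so the largest Fibonacci number not exceeding 1296 is 987.

987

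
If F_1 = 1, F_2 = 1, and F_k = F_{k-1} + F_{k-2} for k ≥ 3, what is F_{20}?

6765

Iterating the recurrence up to F_{15} = 610 and F_{14} = 377:
F_{16} = F_{15} + F_{14} = 610 + 377 = 987
F_{17} = F_{16} + F_{15} = 987 + 610 = 1597
F_{18} = F_{17} + F_{16} = 1597 + 987 = 2584
F_{19} = F_{18} + F_{17} = 2584 + 1597 = 4181
F_{20} = F_{19} + F_{18} = 4181 + 2584 = 6765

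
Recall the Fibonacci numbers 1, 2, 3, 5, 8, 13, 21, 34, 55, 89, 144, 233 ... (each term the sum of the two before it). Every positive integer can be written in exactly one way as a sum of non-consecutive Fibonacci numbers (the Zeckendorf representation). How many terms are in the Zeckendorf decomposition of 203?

4

203 − 144 = 59
59 − 55 = 4
4 − 3 = 1
1 − 1 = 0
203 = 144 + 55 + 3 + 1, which has 4 terms.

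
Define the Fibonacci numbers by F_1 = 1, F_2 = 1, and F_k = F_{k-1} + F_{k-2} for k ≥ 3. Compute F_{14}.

Iterating the recurrence up to F_{8} = 21 and F_{7} = 13:
F_{9} = F_{8} + F_{7} = 21 + 13 = 34
F_{10} = F_{9} + F_{8} = 34 + 21 = 55
F_{11} = F_{10} + F_{9} = 55 + 34 = 89
F_{12} = F_{11} + F_{10} = 89 + 55 = 144
F_{13} = F_{12} + F_{11} = 144 + 89 = 233
F_{14} = F_{13} + F_{12} = 233 + 144 = 377

377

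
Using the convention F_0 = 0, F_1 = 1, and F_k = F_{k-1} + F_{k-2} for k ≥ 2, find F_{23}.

28657

Iterating the recurrence up to F_{19} = 4181 and F_{18} = 2584:
F_{20} = F_{19} + F_{18} = 4181 + 2584 = 6765
F_{21} = F_{20} + F_{19} = 6765 + 4181 = 10946
F_{22} = F_{21} + F_{20} = 10946 + 6765 = 17711
F_{23} = F_{22} + F_{21} = 17711 + 10946 = 28657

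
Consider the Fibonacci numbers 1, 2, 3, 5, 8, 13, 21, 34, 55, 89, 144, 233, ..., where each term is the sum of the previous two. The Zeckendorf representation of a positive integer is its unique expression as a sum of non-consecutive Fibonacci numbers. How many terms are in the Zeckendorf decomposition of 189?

subtract 144 from 189: 45 remains
subtract 34 from 45: 11 remains
subtract 8 from 11: 3 remains
subtract 3 from 3: 0 remains
189 = 144 + 34 + 8 + 3, which has 4 terms.

4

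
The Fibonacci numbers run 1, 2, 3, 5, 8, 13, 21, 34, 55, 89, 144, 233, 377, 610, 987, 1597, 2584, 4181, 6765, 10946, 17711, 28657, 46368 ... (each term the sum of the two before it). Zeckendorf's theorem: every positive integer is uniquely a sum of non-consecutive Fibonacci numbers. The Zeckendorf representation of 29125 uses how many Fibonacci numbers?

4

Greedily peel off the largest Fibonacci term at each step:
take 28657 (≤ 29125); 29125 − 28657 = 468
take 377 (≤ 468); 468 − 377 = 91
take 89 (≤ 91); 91 − 89 = 2
take 2 (≤ 2); 2 − 2 = 0
29125 = 28657 + 377 + 89 + 2, which has 4 terms.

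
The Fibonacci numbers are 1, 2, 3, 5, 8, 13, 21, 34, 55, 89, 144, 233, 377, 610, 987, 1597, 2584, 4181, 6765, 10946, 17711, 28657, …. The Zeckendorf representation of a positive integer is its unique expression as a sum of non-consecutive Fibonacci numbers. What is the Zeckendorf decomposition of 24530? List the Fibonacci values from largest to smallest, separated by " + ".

17711 + 6765 + 34 + 13 + 5 + 2

Greedy algorithm:
largest Fibonacci ≤ 24530 is 17711; 24530 − 17711 = 6819
largest Fibonacci ≤ 6819 is 6765; 6819 − 6765 = 54
largest Fibonacci ≤ 54 is 34; 54 − 34 = 20
largest Fibonacci ≤ 20 is 13; 20 − 13 = 7
largest Fibonacci ≤ 7 is 5; 7 − 5 = 2
largest Fibonacci ≤ 2 is 2; 2 − 2 = 0
So 24530 = 17711 + 6765 + 34 + 13 + 5 + 2, with no two terms consecutive in the sequence.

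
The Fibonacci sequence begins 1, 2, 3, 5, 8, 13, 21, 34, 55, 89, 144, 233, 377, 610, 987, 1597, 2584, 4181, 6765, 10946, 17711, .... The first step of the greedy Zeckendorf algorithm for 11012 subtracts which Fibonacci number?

10946

10946 ≤ 11012 < 17711, so the largest Fibonacci number not exceeding 11012 is 10946.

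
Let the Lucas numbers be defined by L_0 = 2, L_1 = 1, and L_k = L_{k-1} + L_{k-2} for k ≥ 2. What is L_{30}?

Iterating the recurrence up to L_{24} = 103682 and L_{23} = 64079:
L_{25} = L_{24} + L_{23} = 103682 + 64079 = 167761
L_{26} = L_{25} + L_{24} = 167761 + 103682 = 271443
L_{27} = L_{26} + L_{25} = 271443 + 167761 = 439204
L_{28} = L_{27} + L_{26} = 439204 + 271443 = 710647
L_{29} = L_{28} + L_{27} = 710647 + 439204 = 1149851
L_{30} = L_{29} + L_{28} = 1149851 + 710647 = 1860498

1860498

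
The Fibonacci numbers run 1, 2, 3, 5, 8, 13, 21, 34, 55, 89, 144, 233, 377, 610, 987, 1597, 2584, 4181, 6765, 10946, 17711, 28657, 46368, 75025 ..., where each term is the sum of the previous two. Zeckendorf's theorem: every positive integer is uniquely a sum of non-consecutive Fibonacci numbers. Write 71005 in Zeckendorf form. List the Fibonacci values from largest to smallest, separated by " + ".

46368 + 17711 + 6765 + 144 + 13 + 3 + 1

71005 − 46368 = 24637
24637 − 17711 = 6926
6926 − 6765 = 161
161 − 144 = 17
17 − 13 = 4
4 − 3 = 1
1 − 1 = 0
So 71005 = 46368 + 17711 + 6765 + 144 + 13 + 3 + 1, with no two terms consecutive in the sequence.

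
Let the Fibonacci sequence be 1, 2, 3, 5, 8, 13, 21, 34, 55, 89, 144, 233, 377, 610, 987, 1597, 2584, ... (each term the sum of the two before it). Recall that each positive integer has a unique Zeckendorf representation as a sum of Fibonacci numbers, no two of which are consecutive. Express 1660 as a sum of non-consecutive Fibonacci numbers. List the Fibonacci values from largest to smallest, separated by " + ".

1597 + 55 + 8

Greedy algorithm:
1660: greatest Fibonacci not exceeding it is 1597, leaving 63
63: greatest Fibonacci not exceeding it is 55, leaving 8
8: greatest Fibonacci not exceeding it is 8, leaving 0
So 1660 = 1597 + 55 + 8, with no two terms consecutive in the sequence.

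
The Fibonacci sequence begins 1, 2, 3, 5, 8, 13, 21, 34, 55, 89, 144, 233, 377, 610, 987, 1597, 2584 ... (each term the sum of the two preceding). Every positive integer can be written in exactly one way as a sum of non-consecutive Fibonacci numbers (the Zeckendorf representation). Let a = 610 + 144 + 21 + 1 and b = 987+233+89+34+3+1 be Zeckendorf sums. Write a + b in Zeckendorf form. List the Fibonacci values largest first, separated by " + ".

The two numbers are 776 and 1347, so their sum is 2123.
Repeatedly subtract the largest Fibonacci number that fits:
1597 ≤ 2123 < 2584, so take 1597; remainder 526
377 ≤ 526 < 610, so take 377; remainder 149
144 ≤ 149 < 233, so take 144; remainder 5
5 ≤ 5 < 8, so take 5; remainder 0

1597 + 377 + 144 + 5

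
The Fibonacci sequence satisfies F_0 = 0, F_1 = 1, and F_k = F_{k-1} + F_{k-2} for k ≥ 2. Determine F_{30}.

832040

Iterating the recurrence up to F_{22} = 17711 and F_{21} = 10946:
F_{23} = F_{22} + F_{21} = 17711 + 10946 = 28657
F_{24} = F_{23} + F_{22} = 28657 + 17711 = 46368
F_{25} = F_{24} + F_{23} = 46368 + 28657 = 75025
F_{26} = F_{25} + F_{24} = 75025 + 46368 = 121393
F_{27} = F_{26} + F_{25} = 121393 + 75025 = 196418
F_{28} = F_{27} + F_{26} = 196418 + 121393 = 317811
F_{29} = F_{28} + F_{27} = 317811 + 196418 = 514229
F_{30} = F_{29} + F_{28} = 514229 + 317811 = 832040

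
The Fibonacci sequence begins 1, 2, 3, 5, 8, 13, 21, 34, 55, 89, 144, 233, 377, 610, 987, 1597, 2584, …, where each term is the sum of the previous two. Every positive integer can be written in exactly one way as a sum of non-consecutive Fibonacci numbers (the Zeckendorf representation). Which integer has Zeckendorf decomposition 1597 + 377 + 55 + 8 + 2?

1597 + 377 + 55 + 8 + 2 = 2039.

2039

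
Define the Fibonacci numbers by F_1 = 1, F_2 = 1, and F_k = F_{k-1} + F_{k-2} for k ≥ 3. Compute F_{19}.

4181

Iterating the recurrence up to F_{11} = 89 and F_{10} = 55:
F_{12} = F_{11} + F_{10} = 89 + 55 = 144
F_{13} = F_{12} + F_{11} = 144 + 89 = 233
F_{14} = F_{13} + F_{12} = 233 + 144 = 377
F_{15} = F_{14} + F_{13} = 377 + 233 = 610
F_{16} = F_{15} + F_{14} = 610 + 377 = 987
F_{17} = F_{16} + F_{15} = 987 + 610 = 1597
F_{18} = F_{17} + F_{16} = 1597 + 987 = 2584
F_{19} = F_{18} + F_{17} = 2584 + 1597 = 4181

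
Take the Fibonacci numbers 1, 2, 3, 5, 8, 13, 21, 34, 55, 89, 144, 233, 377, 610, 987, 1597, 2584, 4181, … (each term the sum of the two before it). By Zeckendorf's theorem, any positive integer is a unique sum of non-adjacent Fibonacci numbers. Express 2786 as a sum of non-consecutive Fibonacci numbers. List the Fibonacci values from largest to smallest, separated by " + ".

Repeatedly subtract the largest Fibonacci number that fits:
2786: greatest Fibonacci not exceeding it is 2584, leaving 202
202: greatest Fibonacci not exceeding it is 144, leaving 58
58: greatest Fibonacci not exceeding it is 55, leaving 3
3: greatest Fibonacci not exceeding it is 3, leaving 0
So 2786 = 2584 + 144 + 55 + 3, with no two terms consecutive in the sequence.

2584 + 144 + 55 + 3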